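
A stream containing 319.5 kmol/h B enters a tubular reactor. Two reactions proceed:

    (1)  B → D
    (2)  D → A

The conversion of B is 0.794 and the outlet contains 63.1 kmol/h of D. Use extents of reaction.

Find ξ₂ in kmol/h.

Conversion of B: B consumed = 1ξ₁ = 0.794 × 319.5 → ξ₁ = 253.7 kmol/h.
D balance: n_D = 0 + 1ξ₁ − 1ξ₂ = 63.1 → ξ₂ = (1·253.7 − 63.1)/1 = 190.6 kmol/h.
Outlet amounts (n = n₀ + Σ ν·ξ):
  B: 319.5 − 1(253.7) = 65.82
  D: 0 + 1(253.7) − 1(190.6) = 63.1
  A: 0 + 1(190.6) = 190.6

ξ₂ = 191 kmol/h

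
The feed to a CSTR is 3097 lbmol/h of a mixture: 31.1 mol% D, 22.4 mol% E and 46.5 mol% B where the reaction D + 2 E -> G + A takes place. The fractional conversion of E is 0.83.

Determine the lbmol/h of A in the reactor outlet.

E reacted = 0.83 × 693.7 = 575.8 lbmol/h; ν_E = −2, so ξ = 575.8/2 = 287.9 lbmol/h.
Outlet amounts (n = n₀ + ν ξ):
  D: 963.2 − 1(287.9) = 675.3
  E: 693.7 − 2(287.9) = 117.9
  G: 0 + 1(287.9) = 287.9
  A: 0 + 1(287.9) = 287.9
  B: 1440 (inert)

288 lbmol/h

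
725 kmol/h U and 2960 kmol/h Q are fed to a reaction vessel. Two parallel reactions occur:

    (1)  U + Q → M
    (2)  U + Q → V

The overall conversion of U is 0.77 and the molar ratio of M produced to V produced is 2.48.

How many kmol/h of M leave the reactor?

398 kmol/h

Conversion of U: U consumed = 0.77 × 725 = 558.2 kmol/h = 1ξ₁ + 1ξ₂.
Selectivity: 1ξ₁ / (1ξ₂) = 2.48 → ξ₁ = 2.48 ξ₂.
Substitute: (1·2.48 + 1) ξ₂ = 558.2 → ξ₂ = 160.4 kmol/h, ξ₁ = 397.8 kmol/h.
Outlet amounts (n = n₀ + Σ ν·ξ):
  U: 725 − 1(397.8) − 1(160.4) = 166.8
  Q: 2960 − 1(397.8) − 1(160.4) = 2402
  M: 0 + 1(397.8) = 397.8
  V: 0 + 1(160.4) = 160.4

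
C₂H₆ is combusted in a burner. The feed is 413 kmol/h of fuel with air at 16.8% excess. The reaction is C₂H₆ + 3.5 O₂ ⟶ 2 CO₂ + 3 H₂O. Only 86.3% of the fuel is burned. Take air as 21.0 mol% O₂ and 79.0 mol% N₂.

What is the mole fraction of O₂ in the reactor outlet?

Stoichiometric O₂ = 3.5 × 413 = 1446 kmol/h; O₂ fed = 1446 × 1.168 = 1688 kmol/h.
N₂ fed = 1688 × 79/21 = 6351 kmol/h.
Fuel reacted = 0.863 × 413 → ξ = 356.4 kmol/h.
Outlet (n = n₀ + ν ξ):
  C₂H₆: 413 − 1(356.4) = 56.58
  O₂: 1688 − 3.5(356.4) = 440.9
  N₂: 6351 (inert)
  CO₂: 0 + 2(356.4) = 712.8
  H₂O: 0 + 3(356.4) = 1069
Total out = 8631 kmol/h; y_O₂ = 440.9 / 8631 = 0.05108.

0.0511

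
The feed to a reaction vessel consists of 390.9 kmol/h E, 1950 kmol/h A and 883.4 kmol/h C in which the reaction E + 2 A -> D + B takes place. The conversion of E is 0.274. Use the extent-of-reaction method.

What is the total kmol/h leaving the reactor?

E reacted = 0.274 × 390.9 = 107.1 kmol/h; ν_E = −1, so ξ = 107.1/1 = 107.1 kmol/h.
Outlet amounts (n = n₀ + ν ξ):
  E: 390.9 − 1(107.1) = 283.8
  A: 1950 − 2(107.1) = 1736
  D: 0 + 1(107.1) = 107.1
  B: 0 + 1(107.1) = 107.1
  C: 883.4 (inert)
Total out = 283.8 + 1736 + 107.1 + 107.1 + 883.4 = 3117 kmol/h.

3120 kmol/h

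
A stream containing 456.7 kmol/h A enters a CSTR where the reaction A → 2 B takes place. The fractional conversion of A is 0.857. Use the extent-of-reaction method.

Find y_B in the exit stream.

A reacted = 0.857 × 456.7 = 391.4 kmol/h; ν_A = −1, so ξ = 391.4/1 = 391.4 kmol/h.
Outlet amounts (n = n₀ + ν ξ):
  A: 456.7 − 1(391.4) = 65.31
  B: 0 + 2(391.4) = 782.8
Total out = 848.1 kmol/h; y_B = 782.8 / 848.1 = 0.923.

0.923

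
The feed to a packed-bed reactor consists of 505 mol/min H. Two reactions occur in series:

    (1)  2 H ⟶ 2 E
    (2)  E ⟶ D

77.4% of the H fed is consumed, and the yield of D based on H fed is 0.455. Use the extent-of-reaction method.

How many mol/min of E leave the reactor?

Conversion of H: H consumed = 2ξ₁ = 0.774 × 505 → ξ₁ = 195.4 mol/min.
Yield of D: 1ξ₂ / 505 = 0.455 → ξ₂ = 229.8 mol/min.
Outlet amounts (n = n₀ + Σ ν·ξ):
  H: 505 − 2(195.4) = 114.1
  E: 0 + 2(195.4) − 1(229.8) = 161.1
  D: 0 + 1(229.8) = 229.8

161 mol/min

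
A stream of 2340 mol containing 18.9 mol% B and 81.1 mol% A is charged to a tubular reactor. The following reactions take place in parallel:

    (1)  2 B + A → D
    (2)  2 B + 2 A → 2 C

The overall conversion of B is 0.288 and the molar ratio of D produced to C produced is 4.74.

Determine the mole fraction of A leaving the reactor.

0.826

Conversion of B: B consumed = 0.288 × 442.3 = 127.4 mol = 2ξ₁ + 2ξ₂.
Selectivity: 1ξ₁ / (2ξ₂) = 4.74 → ξ₁ = 9.48 ξ₂.
Substitute: (2·9.48 + 2) ξ₂ = 127.4 → ξ₂ = 6.077 mol, ξ₁ = 57.61 mol.
Outlet amounts (n = n₀ + Σ ν·ξ):
  B: 442.3 − 2(57.61) − 2(6.077) = 314.9
  A: 1898 − 1(57.61) − 2(6.077) = 1828
  D: 0 + 1(57.61) = 57.61
  C: 0 + 2(6.077) = 12.15
Total out = 2213 mol; y_A = 1828 / 2213 = 0.8262.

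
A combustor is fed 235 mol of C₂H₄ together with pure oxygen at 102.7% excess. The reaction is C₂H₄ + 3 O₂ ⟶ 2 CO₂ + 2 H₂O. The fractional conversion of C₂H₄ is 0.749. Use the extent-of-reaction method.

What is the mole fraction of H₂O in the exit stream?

Stoichiometric O₂ = 3 × 235 = 705 mol; O₂ fed = 705 × 2.027 = 1429 mol.
Fuel reacted = 0.749 × 235 → ξ = 176 mol.
Outlet (n = n₀ + ν ξ):
  C₂H₄: 235 − 1(176) = 58.99
  O₂: 1429 − 3(176) = 901
  CO₂: 0 + 2(176) = 352
  H₂O: 0 + 2(176) = 352
Total out = 1664 mol; y_H₂O = 352 / 1664 = 0.2116.

0.212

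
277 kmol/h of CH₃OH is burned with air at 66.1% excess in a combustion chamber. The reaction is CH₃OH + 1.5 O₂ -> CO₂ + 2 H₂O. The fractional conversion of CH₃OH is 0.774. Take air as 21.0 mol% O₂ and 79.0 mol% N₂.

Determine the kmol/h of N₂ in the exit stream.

2600 kmol/h

Stoichiometric O₂ = 1.5 × 277 = 415.5 kmol/h; O₂ fed = 415.5 × 1.661 = 690.1 kmol/h.
N₂ fed = 690.1 × 79/21 = 2596 kmol/h.
Fuel reacted = 0.774 × 277 → ξ = 214.4 kmol/h.
Outlet (n = n₀ + ν ξ):
  CH₃OH: 277 − 1(214.4) = 62.6
  O₂: 690.1 − 1.5(214.4) = 368.5
  N₂: 2596 (inert)
  CO₂: 0 + 1(214.4) = 214.4
  H₂O: 0 + 2(214.4) = 428.8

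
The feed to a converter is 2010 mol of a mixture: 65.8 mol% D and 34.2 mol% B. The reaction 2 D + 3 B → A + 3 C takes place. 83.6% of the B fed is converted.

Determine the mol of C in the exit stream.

B reacted = 0.836 × 687.4 = 574.7 mol; ν_B = −3, so ξ = 574.7/3 = 191.6 mol.
Outlet amounts (n = n₀ + ν ξ):
  D: 1323 − 2(191.6) = 939.5
  B: 687.4 − 3(191.6) = 112.7
  A: 0 + 1(191.6) = 191.6
  C: 0 + 3(191.6) = 574.7

575 mol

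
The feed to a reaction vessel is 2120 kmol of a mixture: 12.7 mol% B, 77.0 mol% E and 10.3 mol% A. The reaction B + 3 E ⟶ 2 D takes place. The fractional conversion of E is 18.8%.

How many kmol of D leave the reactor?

205 kmol

E reacted = 0.188 × 1632 = 306.9 kmol; ν_E = −3, so ξ = 306.9/3 = 102.3 kmol.
Outlet amounts (n = n₀ + ν ξ):
  B: 269.2 − 1(102.3) = 166.9
  E: 1632 − 3(102.3) = 1326
  D: 0 + 2(102.3) = 204.6
  A: 218.4 (inert)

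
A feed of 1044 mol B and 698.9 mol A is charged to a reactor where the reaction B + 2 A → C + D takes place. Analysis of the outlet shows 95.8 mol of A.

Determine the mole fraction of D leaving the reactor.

0.209

For A: n = n₀ − 2ξ → 95.8 = 698.9 − 2ξ, giving ξ = 301.6 mol.
Outlet amounts (n = n₀ + ν ξ):
  B: 1044 − 1(301.6) = 742.5
  A: 698.9 − 2(301.6) = 95.8
  C: 0 + 1(301.6) = 301.6
  D: 0 + 1(301.6) = 301.6
Total out = 1441 mol; y_D = 301.6 / 1441 = 0.2092.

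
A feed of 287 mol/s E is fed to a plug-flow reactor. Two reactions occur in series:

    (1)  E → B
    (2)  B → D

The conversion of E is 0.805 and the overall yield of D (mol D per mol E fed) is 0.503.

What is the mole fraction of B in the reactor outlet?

Conversion of E: E consumed = 1ξ₁ = 0.805 × 287 → ξ₁ = 231 mol/s.
Yield of D: 1ξ₂ / 287 = 0.503 → ξ₂ = 144.4 mol/s.
Outlet amounts (n = n₀ + Σ ν·ξ):
  E: 287 − 1(231) = 55.96
  B: 0 + 1(231) − 1(144.4) = 86.67
  D: 0 + 1(144.4) = 144.4
Total out = 287 mol/s; y_B = 86.67 / 287 = 0.302.

0.302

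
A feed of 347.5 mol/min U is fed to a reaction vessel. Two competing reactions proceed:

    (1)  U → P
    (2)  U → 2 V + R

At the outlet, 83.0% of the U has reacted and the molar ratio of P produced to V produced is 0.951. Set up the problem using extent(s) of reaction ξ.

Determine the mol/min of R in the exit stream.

99.4 mol/min

Conversion of U: U consumed = 0.83 × 347.5 = 288.4 mol/min = 1ξ₁ + 1ξ₂.
Selectivity: 1ξ₁ / (2ξ₂) = 0.951 → ξ₁ = 1.902 ξ₂.
Substitute: (1·1.902 + 1) ξ₂ = 288.4 → ξ₂ = 99.39 mol/min, ξ₁ = 189 mol/min.
Outlet amounts (n = n₀ + Σ ν·ξ):
  U: 347.5 − 1(189) − 1(99.39) = 59.07
  P: 0 + 1(189) = 189
  V: 0 + 2(99.39) = 198.8
  R: 0 + 1(99.39) = 99.39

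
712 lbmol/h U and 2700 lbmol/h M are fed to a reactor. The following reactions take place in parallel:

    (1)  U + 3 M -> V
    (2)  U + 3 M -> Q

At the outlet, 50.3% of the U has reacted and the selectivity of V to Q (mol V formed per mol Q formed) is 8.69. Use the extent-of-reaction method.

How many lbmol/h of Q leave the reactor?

37 lbmol/h

Conversion of U: U consumed = 0.503 × 712 = 358.1 lbmol/h = 1ξ₁ + 1ξ₂.
Selectivity: 1ξ₁ / (1ξ₂) = 8.69 → ξ₁ = 8.69 ξ₂.
Substitute: (1·8.69 + 1) ξ₂ = 358.1 → ξ₂ = 36.96 lbmol/h, ξ₁ = 321.2 lbmol/h.
Outlet amounts (n = n₀ + Σ ν·ξ):
  U: 712 − 1(321.2) − 1(36.96) = 353.9
  M: 2700 − 3(321.2) − 3(36.96) = 1626
  V: 0 + 1(321.2) = 321.2
  Q: 0 + 1(36.96) = 36.96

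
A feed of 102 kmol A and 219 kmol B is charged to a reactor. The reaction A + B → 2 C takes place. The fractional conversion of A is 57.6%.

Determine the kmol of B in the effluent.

A reacted = 0.576 × 102 = 58.75 kmol; ν_A = −1, so ξ = 58.75/1 = 58.75 kmol.
Outlet amounts (n = n₀ + ν ξ):
  A: 102 − 1(58.75) = 43.25
  B: 219 − 1(58.75) = 160.2
  C: 0 + 2(58.75) = 117.5

160 kmol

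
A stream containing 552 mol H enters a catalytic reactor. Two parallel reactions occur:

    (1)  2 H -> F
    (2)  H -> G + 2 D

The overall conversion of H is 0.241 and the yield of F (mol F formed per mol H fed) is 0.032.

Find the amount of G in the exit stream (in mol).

Yield of F: 1ξ₁ / 552 = 0.032 → ξ₁ = 17.66 mol.
Conversion of H: 2ξ₁ + 1ξ₂ = 0.241 × 552 = 133 → ξ₂ = 97.7 mol.
Outlet amounts (n = n₀ + Σ ν·ξ):
  H: 552 − 2(17.66) − 1(97.7) = 419
  F: 0 + 1(17.66) = 17.66
  G: 0 + 1(97.7) = 97.7
  D: 0 + 2(97.7) = 195.4

97.7 mol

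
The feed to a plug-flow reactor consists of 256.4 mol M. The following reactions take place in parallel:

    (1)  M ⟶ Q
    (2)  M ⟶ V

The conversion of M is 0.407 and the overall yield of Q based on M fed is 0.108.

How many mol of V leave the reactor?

76.7 mol

Yield of Q: 1ξ₁ / 256.4 = 0.108 → ξ₁ = 27.69 mol.
Conversion of M: 1ξ₁ + 1ξ₂ = 0.407 × 256.4 = 104.4 → ξ₂ = 76.66 mol.
Outlet amounts (n = n₀ + Σ ν·ξ):
  M: 256.4 − 1(27.69) − 1(76.66) = 152
  Q: 0 + 1(27.69) = 27.69
  V: 0 + 1(76.66) = 76.66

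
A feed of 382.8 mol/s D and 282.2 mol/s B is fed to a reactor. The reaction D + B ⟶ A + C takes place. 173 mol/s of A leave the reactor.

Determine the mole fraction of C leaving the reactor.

0.26

For A: n = n₀ + 1ξ → 173 = 0 + 1ξ, giving ξ = 173 mol/s.
Outlet amounts (n = n₀ + ν ξ):
  D: 382.8 − 1(173) = 209.8
  B: 282.2 − 1(173) = 109.2
  A: 0 + 1(173) = 173
  C: 0 + 1(173) = 173
Total out = 665 mol/s; y_C = 173 / 665 = 0.2602.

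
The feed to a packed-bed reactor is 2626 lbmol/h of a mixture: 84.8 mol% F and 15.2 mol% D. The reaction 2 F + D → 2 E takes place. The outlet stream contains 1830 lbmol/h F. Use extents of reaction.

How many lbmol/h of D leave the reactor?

For F: n = n₀ − 2ξ → 1830 = 2227 − 2ξ, giving ξ = 198.4 lbmol/h.
Outlet amounts (n = n₀ + ν ξ):
  F: 2227 − 2(198.4) = 1830
  D: 399.2 − 1(198.4) = 200.7
  E: 0 + 2(198.4) = 396.8

201 lbmol/h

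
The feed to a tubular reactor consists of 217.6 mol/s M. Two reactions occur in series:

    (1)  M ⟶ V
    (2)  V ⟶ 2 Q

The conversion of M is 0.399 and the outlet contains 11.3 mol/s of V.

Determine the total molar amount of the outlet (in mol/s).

Conversion of M: M consumed = 1ξ₁ = 0.399 × 217.6 → ξ₁ = 86.82 mol/s.
V balance: n_V = 0 + 1ξ₁ − 1ξ₂ = 11.3 → ξ₂ = (1·86.82 − 11.3)/1 = 75.52 mol/s.
Outlet amounts (n = n₀ + Σ ν·ξ):
  M: 217.6 − 1(86.82) = 130.8
  V: 0 + 1(86.82) − 1(75.52) = 11.3
  Q: 0 + 2(75.52) = 151
Total out = 130.8 + 11.3 + 151 = 293.1 mol/s.

293 mol/s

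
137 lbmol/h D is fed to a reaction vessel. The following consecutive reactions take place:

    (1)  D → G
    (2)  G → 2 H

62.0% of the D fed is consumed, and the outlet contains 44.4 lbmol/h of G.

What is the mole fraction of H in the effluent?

Conversion of D: D consumed = 1ξ₁ = 0.62 × 137 → ξ₁ = 84.94 lbmol/h.
G balance: n_G = 0 + 1ξ₁ − 1ξ₂ = 44.4 → ξ₂ = (1·84.94 − 44.4)/1 = 40.54 lbmol/h.
Outlet amounts (n = n₀ + Σ ν·ξ):
  D: 137 − 1(84.94) = 52.06
  G: 0 + 1(84.94) − 1(40.54) = 44.4
  H: 0 + 2(40.54) = 81.08
Total out = 177.5 lbmol/h; y_H = 81.08 / 177.5 = 0.4567.

0.457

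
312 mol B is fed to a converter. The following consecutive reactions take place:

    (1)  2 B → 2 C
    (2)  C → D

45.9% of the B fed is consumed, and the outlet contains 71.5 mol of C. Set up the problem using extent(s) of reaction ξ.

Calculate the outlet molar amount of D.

Conversion of B: B consumed = 2ξ₁ = 0.459 × 312 → ξ₁ = 71.6 mol.
C balance: n_C = 0 + 2ξ₁ − 1ξ₂ = 71.5 → ξ₂ = (2·71.6 − 71.5)/1 = 71.71 mol.
Outlet amounts (n = n₀ + Σ ν·ξ):
  B: 312 − 2(71.6) = 168.8
  C: 0 + 2(71.6) − 1(71.71) = 71.5
  D: 0 + 1(71.71) = 71.71

71.7 mol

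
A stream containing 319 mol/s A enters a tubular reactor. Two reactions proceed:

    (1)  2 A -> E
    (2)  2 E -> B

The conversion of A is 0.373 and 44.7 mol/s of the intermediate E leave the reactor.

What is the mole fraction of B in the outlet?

Conversion of A: A consumed = 2ξ₁ = 0.373 × 319 → ξ₁ = 59.49 mol/s.
E balance: n_E = 0 + 1ξ₁ − 2ξ₂ = 44.7 → ξ₂ = (1·59.49 − 44.7)/2 = 7.397 mol/s.
Outlet amounts (n = n₀ + Σ ν·ξ):
  A: 319 − 2(59.49) = 200
  E: 0 + 1(59.49) − 2(7.397) = 44.7
  B: 0 + 1(7.397) = 7.397
Total out = 252.1 mol/s; y_B = 7.397 / 252.1 = 0.02934.

0.0293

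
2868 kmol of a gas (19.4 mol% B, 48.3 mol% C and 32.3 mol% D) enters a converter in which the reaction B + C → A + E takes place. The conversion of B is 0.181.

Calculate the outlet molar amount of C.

1280 kmol

B reacted = 0.181 × 556.4 = 100.7 kmol; ν_B = −1, so ξ = 100.7/1 = 100.7 kmol.
Outlet amounts (n = n₀ + ν ξ):
  B: 556.4 − 1(100.7) = 455.7
  C: 1385 − 1(100.7) = 1285
  A: 0 + 1(100.7) = 100.7
  E: 0 + 1(100.7) = 100.7
  D: 926.4 (inert)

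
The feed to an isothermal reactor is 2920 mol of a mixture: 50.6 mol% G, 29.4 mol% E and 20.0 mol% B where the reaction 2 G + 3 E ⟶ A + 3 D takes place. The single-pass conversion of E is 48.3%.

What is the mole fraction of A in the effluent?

0.0497

E reacted = 0.483 × 858.5 = 414.6 mol; ν_E = −3, so ξ = 414.6/3 = 138.2 mol.
Outlet amounts (n = n₀ + ν ξ):
  G: 1478 − 2(138.2) = 1201
  E: 858.5 − 3(138.2) = 443.8
  A: 0 + 1(138.2) = 138.2
  D: 0 + 3(138.2) = 414.6
  B: 584 (inert)
Total out = 2782 mol; y_A = 138.2 / 2782 = 0.04969.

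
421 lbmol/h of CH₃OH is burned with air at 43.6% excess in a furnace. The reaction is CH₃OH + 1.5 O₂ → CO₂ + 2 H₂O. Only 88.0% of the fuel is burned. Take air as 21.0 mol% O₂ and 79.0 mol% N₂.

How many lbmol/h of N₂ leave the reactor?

3410 lbmol/h

Stoichiometric O₂ = 1.5 × 421 = 631.5 lbmol/h; O₂ fed = 631.5 × 1.436 = 906.8 lbmol/h.
N₂ fed = 906.8 × 79/21 = 3411 lbmol/h.
Fuel reacted = 0.88 × 421 → ξ = 370.5 lbmol/h.
Outlet (n = n₀ + ν ξ):
  CH₃OH: 421 − 1(370.5) = 50.52
  O₂: 906.8 − 1.5(370.5) = 351.1
  N₂: 3411 (inert)
  CO₂: 0 + 1(370.5) = 370.5
  H₂O: 0 + 2(370.5) = 741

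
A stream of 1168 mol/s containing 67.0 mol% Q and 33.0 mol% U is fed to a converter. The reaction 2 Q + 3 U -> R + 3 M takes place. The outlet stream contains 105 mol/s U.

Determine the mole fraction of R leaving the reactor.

0.087

For U: n = n₀ − 3ξ → 105 = 385.4 − 3ξ, giving ξ = 93.48 mol/s.
Outlet amounts (n = n₀ + ν ξ):
  Q: 782.6 − 2(93.48) = 595.6
  U: 385.4 − 3(93.48) = 105
  R: 0 + 1(93.48) = 93.48
  M: 0 + 3(93.48) = 280.4
Total out = 1075 mol/s; y_R = 93.48 / 1075 = 0.087.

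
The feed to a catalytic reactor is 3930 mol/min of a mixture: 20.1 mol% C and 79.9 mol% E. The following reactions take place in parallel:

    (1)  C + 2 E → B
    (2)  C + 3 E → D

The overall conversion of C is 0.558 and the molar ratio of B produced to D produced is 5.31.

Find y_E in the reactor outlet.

Conversion of C: C consumed = 0.558 × 789.9 = 440.8 mol/min = 1ξ₁ + 1ξ₂.
Selectivity: 1ξ₁ / (1ξ₂) = 5.31 → ξ₁ = 5.31 ξ₂.
Substitute: (1·5.31 + 1) ξ₂ = 440.8 → ξ₂ = 69.85 mol/min, ξ₁ = 370.9 mol/min.
Outlet amounts (n = n₀ + Σ ν·ξ):
  C: 789.9 − 1(370.9) − 1(69.85) = 349.1
  E: 3140 − 2(370.9) − 3(69.85) = 2189
  B: 0 + 1(370.9) = 370.9
  D: 0 + 1(69.85) = 69.85
Total out = 2979 mol/min; y_E = 2189 / 2979 = 0.7348.

0.735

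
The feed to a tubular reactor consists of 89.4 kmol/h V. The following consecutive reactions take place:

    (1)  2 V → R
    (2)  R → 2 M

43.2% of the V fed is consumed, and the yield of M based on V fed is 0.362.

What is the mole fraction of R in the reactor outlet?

0.0363

Conversion of V: V consumed = 2ξ₁ = 0.432 × 89.4 → ξ₁ = 19.31 kmol/h.
Yield of M: 2ξ₂ / 89.4 = 0.362 → ξ₂ = 16.18 kmol/h.
Outlet amounts (n = n₀ + Σ ν·ξ):
  V: 89.4 − 2(19.31) = 50.78
  R: 0 + 1(19.31) − 1(16.18) = 3.129
  M: 0 + 2(16.18) = 32.36
Total out = 86.27 kmol/h; y_R = 3.129 / 86.27 = 0.03627.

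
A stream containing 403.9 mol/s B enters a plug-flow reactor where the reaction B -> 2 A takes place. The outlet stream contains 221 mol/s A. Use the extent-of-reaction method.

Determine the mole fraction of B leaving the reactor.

For A: n = n₀ + 2ξ → 221 = 0 + 2ξ, giving ξ = 110.5 mol/s.
Outlet amounts (n = n₀ + ν ξ):
  B: 403.9 − 1(110.5) = 293.4
  A: 0 + 2(110.5) = 221
Total out = 514.4 mol/s; y_B = 293.4 / 514.4 = 0.5704.

0.57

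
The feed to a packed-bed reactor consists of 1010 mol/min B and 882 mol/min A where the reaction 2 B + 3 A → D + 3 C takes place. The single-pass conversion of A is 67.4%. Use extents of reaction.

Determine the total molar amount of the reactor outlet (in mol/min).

A reacted = 0.674 × 882 = 594.5 mol/min; ν_A = −3, so ξ = 594.5/3 = 198.2 mol/min.
Outlet amounts (n = n₀ + ν ξ):
  B: 1010 − 2(198.2) = 613.7
  A: 882 − 3(198.2) = 287.5
  D: 0 + 1(198.2) = 198.2
  C: 0 + 3(198.2) = 594.5
Total out = 613.7 + 287.5 + 198.2 + 594.5 = 1694 mol/min.

1690 mol/min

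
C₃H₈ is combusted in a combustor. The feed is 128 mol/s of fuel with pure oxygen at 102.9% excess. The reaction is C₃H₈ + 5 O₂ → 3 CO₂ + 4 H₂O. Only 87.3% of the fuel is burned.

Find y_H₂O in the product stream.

0.291

Stoichiometric O₂ = 5 × 128 = 640 mol/s; O₂ fed = 640 × 2.029 = 1299 mol/s.
Fuel reacted = 0.873 × 128 → ξ = 111.7 mol/s.
Outlet (n = n₀ + ν ξ):
  C₃H₈: 128 − 1(111.7) = 16.26
  O₂: 1299 − 5(111.7) = 739.8
  CO₂: 0 + 3(111.7) = 335.2
  H₂O: 0 + 4(111.7) = 447
Total out = 1538 mol/s; y_H₂O = 447 / 1538 = 0.2906.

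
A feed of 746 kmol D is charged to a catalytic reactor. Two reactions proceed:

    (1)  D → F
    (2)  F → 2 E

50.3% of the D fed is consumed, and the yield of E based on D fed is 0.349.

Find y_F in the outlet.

0.28

Conversion of D: D consumed = 1ξ₁ = 0.503 × 746 → ξ₁ = 375.2 kmol.
Yield of E: 2ξ₂ / 746 = 0.349 → ξ₂ = 130.2 kmol.
Outlet amounts (n = n₀ + Σ ν·ξ):
  D: 746 − 1(375.2) = 370.8
  F: 0 + 1(375.2) − 1(130.2) = 245.1
  E: 0 + 2(130.2) = 260.4
Total out = 876.2 kmol; y_F = 245.1 / 876.2 = 0.2797.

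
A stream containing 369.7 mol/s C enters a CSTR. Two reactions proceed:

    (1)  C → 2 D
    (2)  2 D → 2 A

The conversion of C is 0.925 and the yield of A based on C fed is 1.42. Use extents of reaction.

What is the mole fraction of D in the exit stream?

Conversion of C: C consumed = 1ξ₁ = 0.925 × 369.7 → ξ₁ = 342 mol/s.
Yield of A: 2ξ₂ / 369.7 = 1.42 → ξ₂ = 262.5 mol/s.
Outlet amounts (n = n₀ + Σ ν·ξ):
  C: 369.7 − 1(342) = 27.73
  D: 0 + 2(342) − 2(262.5) = 159
  A: 0 + 2(262.5) = 525
Total out = 711.7 mol/s; y_D = 159 / 711.7 = 0.2234.

0.223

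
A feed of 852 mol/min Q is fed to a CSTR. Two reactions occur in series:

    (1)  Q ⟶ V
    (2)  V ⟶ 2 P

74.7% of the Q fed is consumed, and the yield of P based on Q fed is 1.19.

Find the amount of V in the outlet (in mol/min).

Conversion of Q: Q consumed = 1ξ₁ = 0.747 × 852 → ξ₁ = 636.4 mol/min.
Yield of P: 2ξ₂ / 852 = 1.19 → ξ₂ = 506.9 mol/min.
Outlet amounts (n = n₀ + Σ ν·ξ):
  Q: 852 − 1(636.4) = 215.6
  V: 0 + 1(636.4) − 1(506.9) = 129.5
  P: 0 + 2(506.9) = 1014

130 mol/min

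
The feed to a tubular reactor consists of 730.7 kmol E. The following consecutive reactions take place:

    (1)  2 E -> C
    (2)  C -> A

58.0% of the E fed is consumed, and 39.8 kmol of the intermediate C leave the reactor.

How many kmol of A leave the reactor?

Conversion of E: E consumed = 2ξ₁ = 0.58 × 730.7 → ξ₁ = 211.9 kmol.
C balance: n_C = 0 + 1ξ₁ − 1ξ₂ = 39.8 → ξ₂ = (1·211.9 − 39.8)/1 = 172.1 kmol.
Outlet amounts (n = n₀ + Σ ν·ξ):
  E: 730.7 − 2(211.9) = 306.9
  C: 0 + 1(211.9) − 1(172.1) = 39.8
  A: 0 + 1(172.1) = 172.1

172 kmol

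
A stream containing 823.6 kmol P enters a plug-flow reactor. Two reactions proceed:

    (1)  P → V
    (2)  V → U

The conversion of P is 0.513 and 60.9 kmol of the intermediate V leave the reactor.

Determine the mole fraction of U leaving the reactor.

Conversion of P: P consumed = 1ξ₁ = 0.513 × 823.6 → ξ₁ = 422.5 kmol.
V balance: n_V = 0 + 1ξ₁ − 1ξ₂ = 60.9 → ξ₂ = (1·422.5 − 60.9)/1 = 361.6 kmol.
Outlet amounts (n = n₀ + Σ ν·ξ):
  P: 823.6 − 1(422.5) = 401.1
  V: 0 + 1(422.5) − 1(361.6) = 60.9
  U: 0 + 1(361.6) = 361.6
Total out = 823.6 kmol; y_U = 361.6 / 823.6 = 0.4391.

0.439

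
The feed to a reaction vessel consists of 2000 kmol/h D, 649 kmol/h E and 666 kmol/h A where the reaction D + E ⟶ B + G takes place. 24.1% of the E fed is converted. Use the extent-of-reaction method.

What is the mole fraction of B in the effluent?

0.0472

E reacted = 0.241 × 649 = 156.4 kmol/h; ν_E = −1, so ξ = 156.4/1 = 156.4 kmol/h.
Outlet amounts (n = n₀ + ν ξ):
  D: 2000 − 1(156.4) = 1844
  E: 649 − 1(156.4) = 492.6
  B: 0 + 1(156.4) = 156.4
  G: 0 + 1(156.4) = 156.4
  A: 666 (inert)
Total out = 3315 kmol/h; y_B = 156.4 / 3315 = 0.04718.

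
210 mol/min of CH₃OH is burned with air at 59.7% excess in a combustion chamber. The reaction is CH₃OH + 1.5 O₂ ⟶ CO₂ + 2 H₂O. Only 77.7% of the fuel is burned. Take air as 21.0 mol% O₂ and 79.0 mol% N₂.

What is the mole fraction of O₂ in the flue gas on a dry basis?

0.109

Stoichiometric O₂ = 1.5 × 210 = 315 mol/min; O₂ fed = 315 × 1.597 = 503.1 mol/min.
N₂ fed = 503.1 × 79/21 = 1892 mol/min.
Fuel reacted = 0.777 × 210 → ξ = 163.2 mol/min.
Outlet (n = n₀ + ν ξ):
  CH₃OH: 210 − 1(163.2) = 46.83
  O₂: 503.1 − 1.5(163.2) = 258.3
  N₂: 1892 (inert)
  CO₂: 0 + 1(163.2) = 163.2
  H₂O: 0 + 2(163.2) = 326.3
Dry total = 2361 mol/min; y_O₂ (dry) = 258.3 / 2361 = 0.1094.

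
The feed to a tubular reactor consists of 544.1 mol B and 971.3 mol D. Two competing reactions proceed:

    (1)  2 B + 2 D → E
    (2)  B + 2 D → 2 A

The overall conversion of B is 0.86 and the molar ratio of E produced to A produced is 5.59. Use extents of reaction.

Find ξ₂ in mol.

Conversion of B: B consumed = 0.86 × 544.1 = 467.9 mol = 2ξ₁ + 1ξ₂.
Selectivity: 1ξ₁ / (2ξ₂) = 5.59 → ξ₁ = 11.18 ξ₂.
Substitute: (2·11.18 + 1) ξ₂ = 467.9 → ξ₂ = 20.03 mol, ξ₁ = 223.9 mol.
Outlet amounts (n = n₀ + Σ ν·ξ):
  B: 544.1 − 2(223.9) − 1(20.03) = 76.17
  D: 971.3 − 2(223.9) − 2(20.03) = 483.3
  E: 0 + 1(223.9) = 223.9
  A: 0 + 2(20.03) = 40.06

ξ₂ = 20 mol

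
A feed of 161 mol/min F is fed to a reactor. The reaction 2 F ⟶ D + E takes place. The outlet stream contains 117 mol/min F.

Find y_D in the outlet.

For F: n = n₀ − 2ξ → 117 = 161 − 2ξ, giving ξ = 22 mol/min.
Outlet amounts (n = n₀ + ν ξ):
  F: 161 − 2(22) = 117
  D: 0 + 1(22) = 22
  E: 0 + 1(22) = 22
Total out = 161 mol/min; y_D = 22 / 161 = 0.1366.

0.137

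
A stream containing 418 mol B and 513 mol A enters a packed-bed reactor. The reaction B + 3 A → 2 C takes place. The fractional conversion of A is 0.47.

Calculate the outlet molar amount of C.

161 mol

A reacted = 0.47 × 513 = 241.1 mol; ν_A = −3, so ξ = 241.1/3 = 80.37 mol.
Outlet amounts (n = n₀ + ν ξ):
  B: 418 − 1(80.37) = 337.6
  A: 513 − 3(80.37) = 271.9
  C: 0 + 2(80.37) = 160.7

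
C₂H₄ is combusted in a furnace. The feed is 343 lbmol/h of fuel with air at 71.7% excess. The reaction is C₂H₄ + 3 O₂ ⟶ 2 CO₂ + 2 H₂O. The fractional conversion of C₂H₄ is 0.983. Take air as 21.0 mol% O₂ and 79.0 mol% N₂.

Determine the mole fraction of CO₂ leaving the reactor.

Stoichiometric O₂ = 3 × 343 = 1029 lbmol/h; O₂ fed = 1029 × 1.717 = 1767 lbmol/h.
N₂ fed = 1767 × 79/21 = 6647 lbmol/h.
Fuel reacted = 0.983 × 343 → ξ = 337.2 lbmol/h.
Outlet (n = n₀ + ν ξ):
  C₂H₄: 343 − 1(337.2) = 5.831
  O₂: 1767 − 3(337.2) = 755.3
  N₂: 6647 (inert)
  CO₂: 0 + 2(337.2) = 674.3
  H₂O: 0 + 2(337.2) = 674.3
Total out = 8756 lbmol/h; y_CO₂ = 674.3 / 8756 = 0.07701.

0.077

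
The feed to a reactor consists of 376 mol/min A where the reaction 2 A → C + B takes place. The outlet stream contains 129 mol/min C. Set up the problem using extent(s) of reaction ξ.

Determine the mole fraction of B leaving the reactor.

0.343

For C: n = n₀ + 1ξ → 129 = 0 + 1ξ, giving ξ = 129 mol/min.
Outlet amounts (n = n₀ + ν ξ):
  A: 376 − 2(129) = 118
  C: 0 + 1(129) = 129
  B: 0 + 1(129) = 129
Total out = 376 mol/min; y_B = 129 / 376 = 0.3431.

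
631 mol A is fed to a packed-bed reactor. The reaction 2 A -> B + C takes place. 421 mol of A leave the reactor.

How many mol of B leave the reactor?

105 mol

For A: n = n₀ − 2ξ → 421 = 631 − 2ξ, giving ξ = 105 mol.
Outlet amounts (n = n₀ + ν ξ):
  A: 631 − 2(105) = 421
  B: 0 + 1(105) = 105
  C: 0 + 1(105) = 105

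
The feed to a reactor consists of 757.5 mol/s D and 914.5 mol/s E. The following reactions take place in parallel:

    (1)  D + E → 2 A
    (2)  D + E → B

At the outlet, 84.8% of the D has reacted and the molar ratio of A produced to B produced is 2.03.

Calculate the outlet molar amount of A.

647 mol/s

Conversion of D: D consumed = 0.848 × 757.5 = 642.4 mol/s = 1ξ₁ + 1ξ₂.
Selectivity: 2ξ₁ / (1ξ₂) = 2.03 → ξ₁ = 1.015 ξ₂.
Substitute: (1·1.015 + 1) ξ₂ = 642.4 → ξ₂ = 318.8 mol/s, ξ₁ = 323.6 mol/s.
Outlet amounts (n = n₀ + Σ ν·ξ):
  D: 757.5 − 1(323.6) − 1(318.8) = 115.1
  E: 914.5 − 1(323.6) − 1(318.8) = 272.1
  A: 0 + 2(323.6) = 647.1
  B: 0 + 1(318.8) = 318.8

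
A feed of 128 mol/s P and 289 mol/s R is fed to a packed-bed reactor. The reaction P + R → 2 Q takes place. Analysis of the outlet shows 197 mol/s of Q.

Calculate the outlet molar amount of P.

For Q: n = n₀ + 2ξ → 197 = 0 + 2ξ, giving ξ = 98.5 mol/s.
Outlet amounts (n = n₀ + ν ξ):
  P: 128 − 1(98.5) = 29.5
  R: 289 − 1(98.5) = 190.5
  Q: 0 + 2(98.5) = 197

29.5 mol/s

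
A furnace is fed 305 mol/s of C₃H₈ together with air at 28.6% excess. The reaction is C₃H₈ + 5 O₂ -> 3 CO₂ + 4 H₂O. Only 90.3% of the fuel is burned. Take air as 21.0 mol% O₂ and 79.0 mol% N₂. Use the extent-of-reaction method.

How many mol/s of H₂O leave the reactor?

Stoichiometric O₂ = 5 × 305 = 1525 mol/s; O₂ fed = 1525 × 1.286 = 1961 mol/s.
N₂ fed = 1961 × 79/21 = 7378 mol/s.
Fuel reacted = 0.903 × 305 → ξ = 275.4 mol/s.
Outlet (n = n₀ + ν ξ):
  C₃H₈: 305 − 1(275.4) = 29.58
  O₂: 1961 − 5(275.4) = 584.1
  N₂: 7378 (inert)
  CO₂: 0 + 3(275.4) = 826.2
  H₂O: 0 + 4(275.4) = 1102

1100 mol/s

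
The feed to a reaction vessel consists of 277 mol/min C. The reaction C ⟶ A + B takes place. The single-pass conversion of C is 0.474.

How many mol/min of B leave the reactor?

C reacted = 0.474 × 277 = 131.3 mol/min; ν_C = −1, so ξ = 131.3/1 = 131.3 mol/min.
Outlet amounts (n = n₀ + ν ξ):
  C: 277 − 1(131.3) = 145.7
  A: 0 + 1(131.3) = 131.3
  B: 0 + 1(131.3) = 131.3

131 mol/min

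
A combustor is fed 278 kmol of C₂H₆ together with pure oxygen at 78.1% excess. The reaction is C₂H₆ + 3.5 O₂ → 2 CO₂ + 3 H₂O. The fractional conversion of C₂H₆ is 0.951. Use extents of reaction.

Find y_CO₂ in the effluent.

Stoichiometric O₂ = 3.5 × 278 = 973 kmol; O₂ fed = 973 × 1.781 = 1733 kmol.
Fuel reacted = 0.951 × 278 → ξ = 264.4 kmol.
Outlet (n = n₀ + ν ξ):
  C₂H₆: 278 − 1(264.4) = 13.62
  O₂: 1733 − 3.5(264.4) = 807.6
  CO₂: 0 + 2(264.4) = 528.8
  H₂O: 0 + 3(264.4) = 793.1
Total out = 2143 kmol; y_CO₂ = 528.8 / 2143 = 0.2467.

0.247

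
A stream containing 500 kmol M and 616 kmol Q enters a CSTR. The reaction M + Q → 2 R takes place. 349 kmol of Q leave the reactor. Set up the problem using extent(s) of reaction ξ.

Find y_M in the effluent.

0.209

For Q: n = n₀ − 1ξ → 349 = 616 − 1ξ, giving ξ = 267 kmol.
Outlet amounts (n = n₀ + ν ξ):
  M: 500 − 1(267) = 233
  Q: 616 − 1(267) = 349
  R: 0 + 2(267) = 534
Total out = 1116 kmol; y_M = 233 / 1116 = 0.2088.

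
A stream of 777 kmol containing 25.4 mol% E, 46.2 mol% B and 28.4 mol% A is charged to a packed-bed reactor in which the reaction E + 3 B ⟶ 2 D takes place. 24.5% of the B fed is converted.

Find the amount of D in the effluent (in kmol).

58.6 kmol

B reacted = 0.245 × 359 = 87.95 kmol; ν_B = −3, so ξ = 87.95/3 = 29.32 kmol.
Outlet amounts (n = n₀ + ν ξ):
  E: 197.4 − 1(29.32) = 168
  B: 359 − 3(29.32) = 271
  D: 0 + 2(29.32) = 58.63
  A: 220.7 (inert)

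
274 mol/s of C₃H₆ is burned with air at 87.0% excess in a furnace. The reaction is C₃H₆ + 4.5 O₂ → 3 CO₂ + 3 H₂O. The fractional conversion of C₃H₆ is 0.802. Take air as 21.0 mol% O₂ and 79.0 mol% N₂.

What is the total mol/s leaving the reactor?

Stoichiometric O₂ = 4.5 × 274 = 1233 mol/s; O₂ fed = 1233 × 1.870 = 2306 mol/s.
N₂ fed = 2306 × 79/21 = 8674 mol/s.
Fuel reacted = 0.802 × 274 → ξ = 219.7 mol/s.
Outlet (n = n₀ + ν ξ):
  C₃H₆: 274 − 1(219.7) = 54.25
  O₂: 2306 − 4.5(219.7) = 1317
  N₂: 8674 (inert)
  CO₂: 0 + 3(219.7) = 659.2
  H₂O: 0 + 3(219.7) = 659.2
Total out = 54.25 + 1317 + 8674 + 659.2 + 659.2 = 11360 mol/s.

11400 mol/s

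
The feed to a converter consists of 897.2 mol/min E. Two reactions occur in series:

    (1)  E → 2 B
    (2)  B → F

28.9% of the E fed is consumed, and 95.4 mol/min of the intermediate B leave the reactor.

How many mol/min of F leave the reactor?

423 mol/min

Conversion of E: E consumed = 1ξ₁ = 0.289 × 897.2 → ξ₁ = 259.3 mol/min.
B balance: n_B = 0 + 2ξ₁ − 1ξ₂ = 95.4 → ξ₂ = (2·259.3 − 95.4)/1 = 423.2 mol/min.
Outlet amounts (n = n₀ + Σ ν·ξ):
  E: 897.2 − 1(259.3) = 637.9
  B: 0 + 2(259.3) − 1(423.2) = 95.4
  F: 0 + 1(423.2) = 423.2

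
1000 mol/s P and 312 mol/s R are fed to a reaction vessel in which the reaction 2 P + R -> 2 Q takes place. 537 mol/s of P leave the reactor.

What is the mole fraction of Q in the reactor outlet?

For P: n = n₀ − 2ξ → 537 = 1000 − 2ξ, giving ξ = 231.5 mol/s.
Outlet amounts (n = n₀ + ν ξ):
  P: 1000 − 2(231.5) = 537
  R: 312 − 1(231.5) = 80.5
  Q: 0 + 2(231.5) = 463
Total out = 1080 mol/s; y_Q = 463 / 1080 = 0.4285.

0.429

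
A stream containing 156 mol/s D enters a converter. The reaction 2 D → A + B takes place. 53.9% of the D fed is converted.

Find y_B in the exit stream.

D reacted = 0.539 × 156 = 84.08 mol/s; ν_D = −2, so ξ = 84.08/2 = 42.04 mol/s.
Outlet amounts (n = n₀ + ν ξ):
  D: 156 − 2(42.04) = 71.92
  A: 0 + 1(42.04) = 42.04
  B: 0 + 1(42.04) = 42.04
Total out = 156 mol/s; y_B = 42.04 / 156 = 0.2695.

0.27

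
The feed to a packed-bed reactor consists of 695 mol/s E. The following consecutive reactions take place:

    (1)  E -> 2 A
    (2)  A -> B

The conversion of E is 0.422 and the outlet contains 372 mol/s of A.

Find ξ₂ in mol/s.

Conversion of E: E consumed = 1ξ₁ = 0.422 × 695 → ξ₁ = 293.3 mol/s.
A balance: n_A = 0 + 2ξ₁ − 1ξ₂ = 372 → ξ₂ = (2·293.3 − 372)/1 = 214.6 mol/s.
Outlet amounts (n = n₀ + Σ ν·ξ):
  E: 695 − 1(293.3) = 401.7
  A: 0 + 2(293.3) − 1(214.6) = 372
  B: 0 + 1(214.6) = 214.6

ξ₂ = 215 mol/s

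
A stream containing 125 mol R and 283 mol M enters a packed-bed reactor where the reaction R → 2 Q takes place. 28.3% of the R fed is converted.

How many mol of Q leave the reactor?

70.8 mol

R reacted = 0.283 × 125 = 35.38 mol; ν_R = −1, so ξ = 35.38/1 = 35.38 mol.
Outlet amounts (n = n₀ + ν ξ):
  R: 125 − 1(35.38) = 89.62
  Q: 0 + 2(35.38) = 70.75
  M: 283 (inert)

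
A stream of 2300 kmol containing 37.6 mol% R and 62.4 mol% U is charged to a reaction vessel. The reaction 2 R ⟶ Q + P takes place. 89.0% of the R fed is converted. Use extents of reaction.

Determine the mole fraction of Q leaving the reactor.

R reacted = 0.89 × 864.8 = 769.7 kmol; ν_R = −2, so ξ = 769.7/2 = 384.8 kmol.
Outlet amounts (n = n₀ + ν ξ):
  R: 864.8 − 2(384.8) = 95.13
  Q: 0 + 1(384.8) = 384.8
  P: 0 + 1(384.8) = 384.8
  U: 1435 (inert)
Total out = 2300 kmol; y_Q = 384.8 / 2300 = 0.1673.

0.167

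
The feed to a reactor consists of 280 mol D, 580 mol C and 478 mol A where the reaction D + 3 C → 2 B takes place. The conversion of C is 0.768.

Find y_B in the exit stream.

C reacted = 0.768 × 580 = 445.4 mol; ν_C = −3, so ξ = 445.4/3 = 148.5 mol.
Outlet amounts (n = n₀ + ν ξ):
  D: 280 − 1(148.5) = 131.5
  C: 580 − 3(148.5) = 134.6
  B: 0 + 2(148.5) = 297
  A: 478 (inert)
Total out = 1041 mol; y_B = 297 / 1041 = 0.2853.

0.285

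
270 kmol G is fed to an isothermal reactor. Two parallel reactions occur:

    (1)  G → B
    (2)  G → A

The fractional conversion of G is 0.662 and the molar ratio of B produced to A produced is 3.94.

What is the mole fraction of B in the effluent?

Conversion of G: G consumed = 0.662 × 270 = 178.7 kmol = 1ξ₁ + 1ξ₂.
Selectivity: 1ξ₁ / (1ξ₂) = 3.94 → ξ₁ = 3.94 ξ₂.
Substitute: (1·3.94 + 1) ξ₂ = 178.7 → ξ₂ = 36.18 kmol, ξ₁ = 142.6 kmol.
Outlet amounts (n = n₀ + Σ ν·ξ):
  G: 270 − 1(142.6) − 1(36.18) = 91.26
  B: 0 + 1(142.6) = 142.6
  A: 0 + 1(36.18) = 36.18
Total out = 270 kmol; y_B = 142.6 / 270 = 0.528.

0.528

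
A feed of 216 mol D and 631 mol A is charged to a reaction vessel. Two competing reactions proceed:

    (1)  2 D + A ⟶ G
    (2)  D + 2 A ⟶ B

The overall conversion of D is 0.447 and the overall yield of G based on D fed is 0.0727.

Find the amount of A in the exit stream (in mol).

485 mol

Yield of G: 1ξ₁ / 216 = 0.0727 → ξ₁ = 15.7 mol.
Conversion of D: 2ξ₁ + 1ξ₂ = 0.447 × 216 = 96.55 → ξ₂ = 65.15 mol.
Outlet amounts (n = n₀ + Σ ν·ξ):
  D: 216 − 2(15.7) − 1(65.15) = 119.4
  A: 631 − 1(15.7) − 2(65.15) = 485
  G: 0 + 1(15.7) = 15.7
  B: 0 + 1(65.15) = 65.15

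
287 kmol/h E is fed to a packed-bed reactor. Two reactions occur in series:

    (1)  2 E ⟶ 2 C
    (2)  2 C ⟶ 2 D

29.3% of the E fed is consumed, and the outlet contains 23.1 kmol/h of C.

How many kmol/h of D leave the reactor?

Conversion of E: E consumed = 2ξ₁ = 0.293 × 287 → ξ₁ = 42.05 kmol/h.
C balance: n_C = 0 + 2ξ₁ − 2ξ₂ = 23.1 → ξ₂ = (2·42.05 − 23.1)/2 = 30.5 kmol/h.
Outlet amounts (n = n₀ + Σ ν·ξ):
  E: 287 − 2(42.05) = 202.9
  C: 0 + 2(42.05) − 2(30.5) = 23.1
  D: 0 + 2(30.5) = 60.99

61 kmol/h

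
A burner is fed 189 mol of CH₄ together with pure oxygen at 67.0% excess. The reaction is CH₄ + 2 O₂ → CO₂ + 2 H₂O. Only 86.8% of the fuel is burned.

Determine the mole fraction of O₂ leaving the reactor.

Stoichiometric O₂ = 2 × 189 = 378 mol; O₂ fed = 378 × 1.670 = 631.3 mol.
Fuel reacted = 0.868 × 189 → ξ = 164.1 mol.
Outlet (n = n₀ + ν ξ):
  CH₄: 189 − 1(164.1) = 24.95
  O₂: 631.3 − 2(164.1) = 303.2
  CO₂: 0 + 1(164.1) = 164.1
  H₂O: 0 + 2(164.1) = 328.1
Total out = 820.3 mol; y_O₂ = 303.2 / 820.3 = 0.3696.

0.37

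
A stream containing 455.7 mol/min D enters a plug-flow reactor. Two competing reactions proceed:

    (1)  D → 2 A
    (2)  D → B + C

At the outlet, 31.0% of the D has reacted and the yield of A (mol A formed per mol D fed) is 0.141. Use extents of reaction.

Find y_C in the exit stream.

0.183

Yield of A: 2ξ₁ / 455.7 = 0.141 → ξ₁ = 32.13 mol/min.
Conversion of D: 1ξ₁ + 1ξ₂ = 0.31 × 455.7 = 141.3 → ξ₂ = 109.1 mol/min.
Outlet amounts (n = n₀ + Σ ν·ξ):
  D: 455.7 − 1(32.13) − 1(109.1) = 314.4
  A: 0 + 2(32.13) = 64.25
  B: 0 + 1(109.1) = 109.1
  C: 0 + 1(109.1) = 109.1
Total out = 597 mol/min; y_C = 109.1 / 597 = 0.1828.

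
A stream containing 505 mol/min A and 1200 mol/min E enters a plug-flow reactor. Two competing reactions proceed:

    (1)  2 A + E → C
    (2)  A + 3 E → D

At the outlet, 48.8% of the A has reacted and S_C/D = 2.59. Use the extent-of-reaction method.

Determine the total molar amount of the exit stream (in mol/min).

1380 mol/min

Conversion of A: A consumed = 0.488 × 505 = 246.4 mol/min = 2ξ₁ + 1ξ₂.
Selectivity: 1ξ₁ / (1ξ₂) = 2.59 → ξ₁ = 2.59 ξ₂.
Substitute: (2·2.59 + 1) ξ₂ = 246.4 → ξ₂ = 39.88 mol/min, ξ₁ = 103.3 mol/min.
Outlet amounts (n = n₀ + Σ ν·ξ):
  A: 505 − 2(103.3) − 1(39.88) = 258.6
  E: 1200 − 1(103.3) − 3(39.88) = 977.1
  C: 0 + 1(103.3) = 103.3
  D: 0 + 1(39.88) = 39.88
Total out = 258.6 + 977.1 + 103.3 + 39.88 = 1379 mol/min.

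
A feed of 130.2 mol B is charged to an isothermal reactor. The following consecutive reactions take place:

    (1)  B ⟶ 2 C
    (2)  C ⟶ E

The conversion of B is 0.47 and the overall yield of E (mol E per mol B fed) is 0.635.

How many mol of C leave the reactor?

39.7 mol

Conversion of B: B consumed = 1ξ₁ = 0.47 × 130.2 → ξ₁ = 61.19 mol.
Yield of E: 1ξ₂ / 130.2 = 0.635 → ξ₂ = 82.68 mol.
Outlet amounts (n = n₀ + Σ ν·ξ):
  B: 130.2 − 1(61.19) = 69.01
  C: 0 + 2(61.19) − 1(82.68) = 39.71
  E: 0 + 1(82.68) = 82.68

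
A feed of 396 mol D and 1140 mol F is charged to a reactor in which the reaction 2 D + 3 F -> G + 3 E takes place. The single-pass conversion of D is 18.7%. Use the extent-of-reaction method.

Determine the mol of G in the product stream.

37 mol

D reacted = 0.187 × 396 = 74.05 mol; ν_D = −2, so ξ = 74.05/2 = 37.03 mol.
Outlet amounts (n = n₀ + ν ξ):
  D: 396 − 2(37.03) = 321.9
  F: 1140 − 3(37.03) = 1029
  G: 0 + 1(37.03) = 37.03
  E: 0 + 3(37.03) = 111.1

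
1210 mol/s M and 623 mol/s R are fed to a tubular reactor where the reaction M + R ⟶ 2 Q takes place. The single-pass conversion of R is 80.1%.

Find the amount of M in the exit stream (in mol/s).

R reacted = 0.801 × 623 = 499 mol/s; ν_R = −1, so ξ = 499/1 = 499 mol/s.
Outlet amounts (n = n₀ + ν ξ):
  M: 1210 − 1(499) = 711
  R: 623 − 1(499) = 124
  Q: 0 + 2(499) = 998

711 mol/s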